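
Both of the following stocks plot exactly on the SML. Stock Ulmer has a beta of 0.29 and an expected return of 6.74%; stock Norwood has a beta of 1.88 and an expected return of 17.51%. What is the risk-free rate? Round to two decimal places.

4.78%

Both satisfy E(R) = R_f + β·MRP, so the slope of the SML is
MRP = (17.51% − 6.74%) / (1.88 − 0.29) = 10.77% / 1.59 = 6.7736%
R_f = E(R_Ulmer) − β_Ulmer·MRP = 6.74% − 0.29 × 6.7736% = 4.7757%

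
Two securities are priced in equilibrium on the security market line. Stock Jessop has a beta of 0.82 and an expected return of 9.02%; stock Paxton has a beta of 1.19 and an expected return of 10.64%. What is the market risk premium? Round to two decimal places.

Both satisfy E(R) = R_f + β·MRP, so the slope of the SML is
MRP = (10.64% − 9.02%) / (1.19 − 0.82) = 1.62% / 0.37 = 4.3784%

4.38%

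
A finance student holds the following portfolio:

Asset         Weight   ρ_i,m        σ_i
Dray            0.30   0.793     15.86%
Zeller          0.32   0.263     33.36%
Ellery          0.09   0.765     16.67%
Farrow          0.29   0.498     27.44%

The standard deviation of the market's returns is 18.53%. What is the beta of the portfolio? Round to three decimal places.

β_Dray = 0.793 × 15.86% / 18.53% = 0.6787
β_Zeller = 0.263 × 33.36% / 18.53% = 0.4735
β_Ellery = 0.765 × 16.67% / 18.53% = 0.6882
β_Farrow = 0.498 × 27.44% / 18.53% = 0.7375
β_P = Σ w_i β_i = 0.30×0.6787 + 0.32×0.4735 + 0.09×0.6882 + 0.29×0.7375 = 0.6309

0.631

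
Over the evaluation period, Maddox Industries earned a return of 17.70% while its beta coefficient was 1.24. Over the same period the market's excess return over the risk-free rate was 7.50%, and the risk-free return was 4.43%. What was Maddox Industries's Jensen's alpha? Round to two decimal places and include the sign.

+3.97%

CAPM benchmark = R_f + β(R_m − R_f) = 4.43% + 1.24 × 7.50% = 13.7300%
α = actual − benchmark = 17.70% − 13.7300% = +3.97%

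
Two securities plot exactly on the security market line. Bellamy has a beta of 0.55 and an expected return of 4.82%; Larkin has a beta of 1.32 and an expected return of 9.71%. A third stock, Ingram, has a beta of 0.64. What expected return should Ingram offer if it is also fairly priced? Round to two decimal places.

5.39%

MRP (SML slope) = (9.71% − 4.82%) / (1.32 − 0.55) = 4.89% / 0.77 = 6.3506%
R_f (intercept) = 4.82% − 0.55 × 6.3506% = 1.3272%
E(R_Ingram) = R_f + β × MRP = 1.3272% + 0.64 × 6.3506% = 5.39%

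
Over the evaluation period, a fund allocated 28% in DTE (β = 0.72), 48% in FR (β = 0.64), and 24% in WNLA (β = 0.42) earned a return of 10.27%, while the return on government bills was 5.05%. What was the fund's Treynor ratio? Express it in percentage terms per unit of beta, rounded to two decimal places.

8.56%

β_P = 0.28×0.72 + 0.48×0.64 + 0.24×0.42 = 0.6096
Treynor = (R_P − R_f) / β_P = (10.27% − 5.05%) / 0.6096 = 5.22% / 0.6096 = 8.56%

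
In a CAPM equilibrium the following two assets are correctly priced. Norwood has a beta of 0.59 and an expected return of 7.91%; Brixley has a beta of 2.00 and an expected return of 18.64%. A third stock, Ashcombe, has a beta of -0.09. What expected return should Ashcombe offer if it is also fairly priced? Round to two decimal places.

MRP (SML slope) = (18.64% − 7.91%) / (2.00 − 0.59) = 10.73% / 1.41 = 7.6099%
R_f (intercept) = 7.91% − 0.59 × 7.6099% = 3.4202%
E(R_Ashcombe) = R_f + β × MRP = 3.4202% + -0.09 × 7.6099% = 2.74%

2.74%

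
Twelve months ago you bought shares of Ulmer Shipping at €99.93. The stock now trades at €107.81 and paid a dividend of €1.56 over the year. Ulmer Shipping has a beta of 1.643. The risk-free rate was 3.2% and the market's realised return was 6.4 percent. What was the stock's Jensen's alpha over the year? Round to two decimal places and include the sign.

+0.99%

Realised HPR = (P1 + D1 − P0) / P0 = (107.81 + 1.56 − 99.93) / 99.93 = 9.44 / 99.93 = 9.4466%
MRP = 6.4% − 3.2% = 3.20%
CAPM required = R_f + β·MRP = 3.2% + 1.643 × 3.2% = 8.4576%
α = realised − required = 9.4466% − 8.4576% = +0.99%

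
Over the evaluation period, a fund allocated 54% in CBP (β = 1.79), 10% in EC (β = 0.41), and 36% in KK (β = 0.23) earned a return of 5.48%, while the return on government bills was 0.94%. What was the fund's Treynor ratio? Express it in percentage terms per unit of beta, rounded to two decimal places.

4.16%

β_P = 0.54×1.79 + 0.10×0.41 + 0.36×0.23 = 1.0904
Treynor = (R_P − R_f) / β_P = (5.48% − 0.94%) / 1.0904 = 4.54% / 1.0904 = 4.16%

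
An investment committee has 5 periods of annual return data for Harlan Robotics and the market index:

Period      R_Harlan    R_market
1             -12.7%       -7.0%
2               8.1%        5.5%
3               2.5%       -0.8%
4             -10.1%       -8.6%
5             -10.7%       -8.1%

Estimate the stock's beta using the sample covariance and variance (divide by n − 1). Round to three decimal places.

Mean R_i = (-12.7 + 8.1 + 2.5 − 10.1 − 10.7) / 5 = -4.5800%
Mean R_m = (-7.0 + 5.5 − 0.8 − 8.6 − 8.1) / 5 = -3.8000%
Σ(R_i − R̄_i)(R_m − R̄_m) = 217.9600  ⇒  Cov = 217.9600 / 4 = 54.4900
Σ(R_m − R̄_m)² = 147.2600  ⇒  Var(R_m) = 147.2600 / 4 = 36.8150
β = Cov / Var(R_m) = 54.4900 / 36.8150 = 1.4801

1.480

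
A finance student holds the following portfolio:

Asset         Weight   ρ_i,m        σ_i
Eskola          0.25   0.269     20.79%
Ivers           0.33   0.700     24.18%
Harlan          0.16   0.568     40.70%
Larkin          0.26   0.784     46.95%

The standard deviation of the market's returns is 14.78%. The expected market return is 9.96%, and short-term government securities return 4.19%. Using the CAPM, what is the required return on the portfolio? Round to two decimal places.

β_Eskola = 0.269 × 20.79% / 14.78% = 0.3784
β_Ivers = 0.700 × 24.18% / 14.78% = 1.1452
β_Harlan = 0.568 × 40.70% / 14.78% = 1.5641
β_Larkin = 0.784 × 46.95% / 14.78% = 2.4904
β_P = Σ w_i β_i = 0.25×0.3784 + 0.33×1.1452 + 0.16×1.5641 + 0.26×2.4904 = 1.3703
MRP = 9.96% − 4.19% = 5.77%
E(R_P) = R_f + β_P × MRP = 4.19% + 1.3703 × 5.77% = 12.10%

12.10%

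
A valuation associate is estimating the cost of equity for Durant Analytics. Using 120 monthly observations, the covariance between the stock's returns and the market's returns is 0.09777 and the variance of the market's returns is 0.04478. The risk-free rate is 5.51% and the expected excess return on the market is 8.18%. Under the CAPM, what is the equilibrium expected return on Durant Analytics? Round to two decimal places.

β = Cov(R_i, R_m) / Var(R_m) = 0.09777 / 0.04478 = 2.1833
E(R) = R_f + β × MRP = 5.51% + 2.1833 × 8.18% = 23.37%

23.37%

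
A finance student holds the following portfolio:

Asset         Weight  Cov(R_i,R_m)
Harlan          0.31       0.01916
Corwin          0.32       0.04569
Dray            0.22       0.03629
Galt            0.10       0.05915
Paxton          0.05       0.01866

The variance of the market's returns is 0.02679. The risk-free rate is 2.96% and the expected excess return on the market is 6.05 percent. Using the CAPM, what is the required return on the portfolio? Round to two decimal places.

β_Harlan = 0.01916 / 0.02679 = 0.7152
β_Corwin = 0.04569 / 0.02679 = 1.7055
β_Dray = 0.03629 / 0.02679 = 1.3546
β_Galt = 0.05915 / 0.02679 = 2.2079
β_Paxton = 0.01866 / 0.02679 = 0.6965
β_P = Σ w_i β_i = 0.31×0.7152 + 0.32×1.7055 + 0.22×1.3546 + 0.10×2.2079 + 0.05×0.6965 = 1.3211
E(R_P) = R_f + β_P × MRP = 2.96% + 1.3211 × 6.05% = 10.95%

10.95%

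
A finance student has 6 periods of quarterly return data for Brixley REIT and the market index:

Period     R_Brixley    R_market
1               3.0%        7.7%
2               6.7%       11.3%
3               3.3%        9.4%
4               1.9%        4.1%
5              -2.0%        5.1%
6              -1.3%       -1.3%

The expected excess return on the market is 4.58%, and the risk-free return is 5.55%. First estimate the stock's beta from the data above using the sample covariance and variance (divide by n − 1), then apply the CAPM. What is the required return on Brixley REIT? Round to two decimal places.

8.24%

Mean R_i = (3.0 + 6.7 + 3.3 + 1.9 − 2.0 − 1.3) / 6 = 1.9333%
Mean R_m = (7.7 + 11.3 + 9.4 + 4.1 + 5.1 − 1.3) / 6 = 6.0500%
Σ(R_i − R̄_i)(R_m − R̄_m) = 58.9300  ⇒  Cov = 58.9300 / 5 = 11.7860
Σ(R_m − R̄_m)² = 100.2350  ⇒  Var(R_m) = 100.2350 / 5 = 20.0470
β = Cov / Var(R_m) = 11.7860 / 20.0470 = 0.5879
E(R) = R_f + β × MRP = 5.55% + 0.5879 × 4.58% = 8.24%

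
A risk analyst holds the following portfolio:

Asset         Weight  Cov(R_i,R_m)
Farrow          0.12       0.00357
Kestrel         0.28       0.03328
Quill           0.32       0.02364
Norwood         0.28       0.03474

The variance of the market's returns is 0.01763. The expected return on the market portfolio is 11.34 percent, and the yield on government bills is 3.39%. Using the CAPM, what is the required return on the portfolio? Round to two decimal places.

15.58%

β_Farrow = 0.00357 / 0.01763 = 0.2025
β_Kestrel = 0.03328 / 0.01763 = 1.8877
β_Quill = 0.02364 / 0.01763 = 1.3409
β_Norwood = 0.03474 / 0.01763 = 1.9705
β_P = Σ w_i β_i = 0.12×0.2025 + 0.28×1.8877 + 0.32×1.3409 + 0.28×1.9705 = 1.5337
MRP = 11.34% − 3.39% = 7.95%
E(R_P) = R_f + β_P × MRP = 3.39% + 1.5337 × 7.95% = 15.58%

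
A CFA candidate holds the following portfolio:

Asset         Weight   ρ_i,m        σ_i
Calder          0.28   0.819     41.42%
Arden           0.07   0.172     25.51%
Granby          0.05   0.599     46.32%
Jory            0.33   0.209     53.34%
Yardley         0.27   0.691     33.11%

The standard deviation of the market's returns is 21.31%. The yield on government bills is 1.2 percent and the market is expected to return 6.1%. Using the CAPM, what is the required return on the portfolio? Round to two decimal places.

6.04%

β_Calder = 0.819 × 41.42% / 21.31% = 1.5919
β_Arden = 0.172 × 25.51% / 21.31% = 0.2059
β_Granby = 0.599 × 46.32% / 21.31% = 1.3020
β_Jory = 0.209 × 53.34% / 21.31% = 0.5231
β_Yardley = 0.691 × 33.11% / 21.31% = 1.0736
β_P = Σ w_i β_i = 0.28×1.5919 + 0.07×0.2059 + 0.05×1.3020 + 0.33×0.5231 + 0.27×1.0736 = 0.9877
MRP = 6.1% − 1.2% = 4.90%
E(R_P) = R_f + β_P × MRP = 1.2% + 0.9877 × 4.9% = 6.04%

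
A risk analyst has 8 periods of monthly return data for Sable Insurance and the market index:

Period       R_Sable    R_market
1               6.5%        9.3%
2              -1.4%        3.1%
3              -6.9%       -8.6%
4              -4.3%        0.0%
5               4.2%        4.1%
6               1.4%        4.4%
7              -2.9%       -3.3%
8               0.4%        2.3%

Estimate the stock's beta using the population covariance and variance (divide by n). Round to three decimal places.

Mean R_i = (6.5 − 1.4 − 6.9 − 4.3 + 4.2 + 1.4 − 2.9 + 0.4) / 8 = -0.3750%
Mean R_m = (9.3 + 3.1 − 8.6 + 0.0 + 4.1 + 4.4 − 3.3 + 2.3) / 8 = 1.4125%
Σ(R_i − R̄_i)(R_m − R̄_m) = 153.5575  ⇒  Cov = 153.5575 / 8 = 19.1947
Σ(R_m − R̄_m)² = 206.4488  ⇒  Var(R_m) = 206.4488 / 8 = 25.8061
β = Cov / Var(R_m) = 19.1947 / 25.8061 = 0.7438

0.744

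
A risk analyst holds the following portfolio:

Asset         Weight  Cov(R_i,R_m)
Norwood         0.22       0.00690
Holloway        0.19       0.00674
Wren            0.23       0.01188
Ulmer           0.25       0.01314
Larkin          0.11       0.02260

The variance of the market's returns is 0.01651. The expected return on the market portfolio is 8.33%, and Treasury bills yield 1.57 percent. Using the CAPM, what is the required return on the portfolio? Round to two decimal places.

6.20%

β_Norwood = 0.00690 / 0.01651 = 0.4179
β_Holloway = 0.00674 / 0.01651 = 0.4082
β_Wren = 0.01188 / 0.01651 = 0.7196
β_Ulmer = 0.01314 / 0.01651 = 0.7959
β_Larkin = 0.02260 / 0.01651 = 1.3689
β_P = Σ w_i β_i = 0.22×0.4179 + 0.19×0.4082 + 0.23×0.7196 + 0.25×0.7959 + 0.11×1.3689 = 0.6846
MRP = 8.33% − 1.57% = 6.76%
E(R_P) = R_f + β_P × MRP = 1.57% + 0.6846 × 6.76% = 6.20%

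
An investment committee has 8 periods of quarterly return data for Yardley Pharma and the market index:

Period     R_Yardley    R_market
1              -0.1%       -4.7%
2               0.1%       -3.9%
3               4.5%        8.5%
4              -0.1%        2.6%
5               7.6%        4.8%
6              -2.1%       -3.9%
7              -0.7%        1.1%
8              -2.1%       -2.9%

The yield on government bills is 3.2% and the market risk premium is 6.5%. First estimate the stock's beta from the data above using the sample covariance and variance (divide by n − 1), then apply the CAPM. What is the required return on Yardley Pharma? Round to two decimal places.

Mean R_i = (-0.1 + 0.1 + 4.5 − 0.1 + 7.6 − 2.1 − 0.7 − 2.1) / 8 = 0.8875%
Mean R_m = (-4.7 − 3.9 + 8.5 + 2.6 + 4.8 − 3.9 + 1.1 − 2.9) / 8 = 0.2000%
Σ(R_i − R̄_i)(R_m − R̄_m) = 86.6400  ⇒  Cov = 86.6400 / 7 = 12.3771
Σ(R_m − R̄_m)² = 163.8600  ⇒  Var(R_m) = 163.8600 / 7 = 23.4086
β = Cov / Var(R_m) = 12.3771 / 23.4086 = 0.5287
E(R) = R_f + β × MRP = 3.2% + 0.5287 × 6.5% = 6.64%

6.64%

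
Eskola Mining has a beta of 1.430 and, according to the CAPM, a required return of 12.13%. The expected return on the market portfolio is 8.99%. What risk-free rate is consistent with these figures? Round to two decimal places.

E(R) = R_f + β(E(R_m) − R_f) = R_f(1 − β) + β·E(R_m)
12.13% = R_f × (1 − 1.430) + 1.430 × 8.99%
12.13% = R_f × -0.430 + 12.85570%
R_f = (12.13% − 12.85570%) / -0.430 = 1.69%

1.69%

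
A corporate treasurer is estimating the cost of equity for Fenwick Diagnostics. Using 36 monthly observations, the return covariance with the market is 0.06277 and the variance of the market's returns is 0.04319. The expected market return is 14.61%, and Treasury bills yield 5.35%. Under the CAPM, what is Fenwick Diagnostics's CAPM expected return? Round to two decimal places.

18.81%

β = Cov(R_i, R_m) / Var(R_m) = 0.06277 / 0.04319 = 1.4533
MRP = 14.61% − 5.35% = 9.26%
E(R) = R_f + β × MRP = 5.35% + 1.4533 × 9.26% = 18.81%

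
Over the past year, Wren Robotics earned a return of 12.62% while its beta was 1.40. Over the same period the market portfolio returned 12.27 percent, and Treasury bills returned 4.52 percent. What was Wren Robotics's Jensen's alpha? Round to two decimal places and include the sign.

-2.75%

Market excess return = 12.27% − 4.52% = 7.75%
CAPM benchmark = R_f + β(R_m − R_f) = 4.52% + 1.40 × 7.75% = 15.3700%
α = actual − benchmark = 12.62% − 15.3700% = -2.75%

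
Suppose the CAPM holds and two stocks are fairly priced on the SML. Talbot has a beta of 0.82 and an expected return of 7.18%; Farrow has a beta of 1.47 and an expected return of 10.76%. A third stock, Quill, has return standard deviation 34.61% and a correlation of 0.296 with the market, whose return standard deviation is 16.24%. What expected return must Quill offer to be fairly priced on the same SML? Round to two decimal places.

MRP = (10.76% − 7.18%) / (1.47 − 0.82) = 5.5077%
R_f = 7.18% − 0.82 × 5.5077% = 2.6637%
β_Quill = ρ·σ_i/σ_m = 0.296 × 34.61 / 16.24 = 0.6308
E(R_Quill) = R_f + β × MRP = 2.6637% + 0.6308 × 5.5077% = 6.14%

6.14%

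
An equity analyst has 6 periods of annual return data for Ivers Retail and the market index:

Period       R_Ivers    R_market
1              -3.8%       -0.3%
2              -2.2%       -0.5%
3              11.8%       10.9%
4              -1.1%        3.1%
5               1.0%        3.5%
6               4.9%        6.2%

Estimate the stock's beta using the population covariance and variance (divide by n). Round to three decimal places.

Mean R_i = (-3.8 − 2.2 + 11.8 − 1.1 + 1.0 + 4.9) / 6 = 1.7667%
Mean R_m = (-0.3 − 0.5 + 10.9 + 3.1 + 3.5 + 6.2) / 6 = 3.8167%
Σ(R_i − R̄_i)(R_m − R̄_m) = 120.8733  ⇒  Cov = 120.8733 / 6 = 20.1456
Σ(R_m − R̄_m)² = 92.0483  ⇒  Var(R_m) = 92.0483 / 6 = 15.3414
β = Cov / Var(R_m) = 20.1456 / 15.3414 = 1.3132

1.313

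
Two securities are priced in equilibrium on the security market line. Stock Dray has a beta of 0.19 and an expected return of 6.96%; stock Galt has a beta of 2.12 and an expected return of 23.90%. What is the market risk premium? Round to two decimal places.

8.78%

Both satisfy E(R) = R_f + β·MRP, so the slope of the SML is
MRP = (23.90% − 6.96%) / (2.12 − 0.19) = 16.94% / 1.93 = 8.7772%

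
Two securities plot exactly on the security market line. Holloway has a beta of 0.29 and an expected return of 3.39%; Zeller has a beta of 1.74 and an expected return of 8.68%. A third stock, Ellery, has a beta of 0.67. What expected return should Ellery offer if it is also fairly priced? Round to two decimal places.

MRP (SML slope) = (8.68% − 3.39%) / (1.74 − 0.29) = 5.29% / 1.45 = 3.6483%
R_f (intercept) = 3.39% − 0.29 × 3.6483% = 2.3320%
E(R_Ellery) = R_f + β × MRP = 2.3320% + 0.67 × 3.6483% = 4.78%

4.78%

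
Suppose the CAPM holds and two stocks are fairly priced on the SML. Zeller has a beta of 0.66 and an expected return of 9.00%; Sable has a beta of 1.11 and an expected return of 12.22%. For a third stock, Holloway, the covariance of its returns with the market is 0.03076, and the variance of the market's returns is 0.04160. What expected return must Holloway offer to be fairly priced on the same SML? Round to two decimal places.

MRP = (12.22% − 9.00%) / (1.11 − 0.66) = 7.1556%
R_f = 9.00% − 0.66 × 7.1556% = 4.2773%
β_Holloway = Cov / Var(R_m) = 0.03076 / 0.04160 = 0.7394
E(R_Holloway) = R_f + β × MRP = 4.2773% + 0.7394 × 7.1556% = 9.57%

9.57%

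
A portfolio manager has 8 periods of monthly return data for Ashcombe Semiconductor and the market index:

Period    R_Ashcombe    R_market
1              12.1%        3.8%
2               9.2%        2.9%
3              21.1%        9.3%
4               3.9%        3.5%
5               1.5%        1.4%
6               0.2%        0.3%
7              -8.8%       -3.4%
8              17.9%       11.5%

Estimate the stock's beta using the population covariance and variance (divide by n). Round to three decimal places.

Mean R_i = (12.1 + 9.2 + 21.1 + 3.9 + 1.5 + 0.2 − 8.8 + 17.9) / 8 = 7.1375%
Mean R_m = (3.8 + 2.9 + 9.3 + 3.5 + 1.4 + 0.3 − 3.4 + 11.5) / 8 = 3.6625%
Σ(R_i − R̄_i)(R_m − R̄_m) = 311.3413  ⇒  Cov = 311.3413 / 8 = 38.9177
Σ(R_m − R̄_m)² = 160.1388  ⇒  Var(R_m) = 160.1388 / 8 = 20.0174
β = Cov / Var(R_m) = 38.9177 / 20.0174 = 1.9442

1.944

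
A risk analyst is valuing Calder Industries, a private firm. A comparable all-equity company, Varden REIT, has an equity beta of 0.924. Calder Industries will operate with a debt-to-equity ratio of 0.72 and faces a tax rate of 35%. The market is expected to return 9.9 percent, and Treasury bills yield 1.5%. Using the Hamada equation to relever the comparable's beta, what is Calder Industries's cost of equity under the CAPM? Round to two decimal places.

β_L = β_U × [1 + (1 − t)(D/E)] = 0.924 × [1 + (1 − 0.35) × 0.72]
    = 0.924 × [1 + 0.65 × 0.72] = 0.924 × 1.4680 = 1.3564
MRP = 9.9% − 1.5% = 8.40%
E(R) = R_f + β_L × MRP = 1.5% + 1.3564 × 8.4% = 12.89%

12.89%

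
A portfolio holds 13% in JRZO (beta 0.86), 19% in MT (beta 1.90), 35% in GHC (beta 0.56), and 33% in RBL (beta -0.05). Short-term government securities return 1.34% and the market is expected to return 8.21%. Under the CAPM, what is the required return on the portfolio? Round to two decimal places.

β_P = Σ w_i β_i = 0.13×0.86 + 0.19×1.90 + 0.35×0.56 + 0.33×-0.05 = 0.6523
MRP = 8.21% − 1.34% = 6.87%
E(R_P) = R_f + β_P × MRP = 1.34% + 0.6523 × 6.87% = 5.82%

5.82%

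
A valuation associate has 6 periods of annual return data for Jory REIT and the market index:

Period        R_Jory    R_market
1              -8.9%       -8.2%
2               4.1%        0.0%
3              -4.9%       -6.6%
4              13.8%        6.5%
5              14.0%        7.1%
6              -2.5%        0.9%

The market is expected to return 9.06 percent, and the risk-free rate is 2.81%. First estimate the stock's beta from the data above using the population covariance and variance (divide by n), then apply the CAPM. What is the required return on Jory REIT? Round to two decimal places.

Mean R_i = (-8.9 + 4.1 − 4.9 + 13.8 + 14.0 − 2.5) / 6 = 2.6000%
Mean R_m = (-8.2 + 0.0 − 6.6 + 6.5 + 7.1 + 0.9) / 6 = -0.0500%
Σ(R_i − R̄_i)(R_m − R̄_m) = 292.9500  ⇒  Cov = 292.9500 / 6 = 48.8250
Σ(R_m − R̄_m)² = 204.2550  ⇒  Var(R_m) = 204.2550 / 6 = 34.0425
β = Cov / Var(R_m) = 48.8250 / 34.0425 = 1.4342
MRP = 9.06% − 2.81% = 6.25%
E(R) = R_f + β × MRP = 2.81% + 1.4342 × 6.25% = 11.77%

11.77%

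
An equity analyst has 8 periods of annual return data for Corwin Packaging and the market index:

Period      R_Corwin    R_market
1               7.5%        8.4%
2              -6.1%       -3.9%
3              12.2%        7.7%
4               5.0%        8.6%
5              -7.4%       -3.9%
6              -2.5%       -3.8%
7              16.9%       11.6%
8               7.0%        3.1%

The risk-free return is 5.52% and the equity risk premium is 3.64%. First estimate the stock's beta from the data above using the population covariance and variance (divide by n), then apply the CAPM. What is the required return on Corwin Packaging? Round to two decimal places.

Mean R_i = (7.5 − 6.1 + 12.2 + 5.0 − 7.4 − 2.5 + 16.9 + 7.0) / 8 = 4.0750%
Mean R_m = (8.4 − 3.9 + 7.7 + 8.6 − 3.9 − 3.8 + 11.6 + 3.1) / 8 = 3.4750%
Σ(R_i − R̄_i)(R_m − R̄_m) = 366.5450  ⇒  Cov = 366.5450 / 8 = 45.8181
Σ(R_m − R̄_m)² = 296.2350  ⇒  Var(R_m) = 296.2350 / 8 = 37.0294
β = Cov / Var(R_m) = 45.8181 / 37.0294 = 1.2373
E(R) = R_f + β × MRP = 5.52% + 1.2373 × 3.64% = 10.02%

10.02%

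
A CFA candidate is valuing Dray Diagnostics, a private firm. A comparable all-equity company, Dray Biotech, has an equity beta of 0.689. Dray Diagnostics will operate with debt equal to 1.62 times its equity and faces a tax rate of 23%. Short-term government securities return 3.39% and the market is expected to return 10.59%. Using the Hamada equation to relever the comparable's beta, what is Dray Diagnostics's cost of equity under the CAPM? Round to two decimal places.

β_L = β_U × [1 + (1 − t)(D/E)] = 0.689 × [1 + (1 − 0.23) × 1.62]
    = 0.689 × [1 + 0.77 × 1.62] = 0.689 × 2.2474 = 1.5485
MRP = 10.59% − 3.39% = 7.20%
E(R) = R_f + β_L × MRP = 3.39% + 1.5485 × 7.20% = 14.54%

14.54%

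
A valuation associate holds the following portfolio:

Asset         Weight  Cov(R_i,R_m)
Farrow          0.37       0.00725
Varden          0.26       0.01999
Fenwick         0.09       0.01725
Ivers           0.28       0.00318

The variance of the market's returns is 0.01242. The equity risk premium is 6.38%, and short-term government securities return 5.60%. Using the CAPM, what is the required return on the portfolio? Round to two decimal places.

10.90%

β_Farrow = 0.00725 / 0.01242 = 0.5837
β_Varden = 0.01999 / 0.01242 = 1.6095
β_Fenwick = 0.01725 / 0.01242 = 1.3889
β_Ivers = 0.00318 / 0.01242 = 0.2560
β_P = Σ w_i β_i = 0.37×0.5837 + 0.26×1.6095 + 0.09×1.3889 + 0.28×0.2560 = 0.8311
E(R_P) = R_f + β_P × MRP = 5.60% + 0.8311 × 6.38% = 10.90%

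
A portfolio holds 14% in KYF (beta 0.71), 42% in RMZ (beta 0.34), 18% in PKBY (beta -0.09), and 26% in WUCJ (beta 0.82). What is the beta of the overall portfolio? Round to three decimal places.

β_P = Σ w_i β_i = 0.14×0.71 + 0.42×0.34 + 0.18×-0.09 + 0.26×0.82 = 0.4392

0.439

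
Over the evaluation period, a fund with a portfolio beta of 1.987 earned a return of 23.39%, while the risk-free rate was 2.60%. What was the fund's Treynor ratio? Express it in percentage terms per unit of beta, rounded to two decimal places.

10.46%

Treynor = (R_P − R_f) / β_P = (23.39% − 2.60%) / 1.9870 = 20.79% / 1.9870 = 10.46%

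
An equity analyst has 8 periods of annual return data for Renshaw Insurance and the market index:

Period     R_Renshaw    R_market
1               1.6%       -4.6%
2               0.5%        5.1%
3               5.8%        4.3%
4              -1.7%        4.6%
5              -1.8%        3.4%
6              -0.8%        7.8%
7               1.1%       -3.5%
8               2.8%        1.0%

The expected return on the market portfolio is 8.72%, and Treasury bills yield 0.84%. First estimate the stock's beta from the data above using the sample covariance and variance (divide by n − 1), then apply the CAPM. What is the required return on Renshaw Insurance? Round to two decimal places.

-0.24%

Mean R_i = (1.6 + 0.5 + 5.8 − 1.7 − 1.8 − 0.8 + 1.1 + 2.8) / 8 = 0.9375%
Mean R_m = (-4.6 + 5.1 + 4.3 + 4.6 + 3.4 + 7.8 − 3.5 + 1.0) / 8 = 2.2625%
Σ(R_i − R̄_i)(R_m − R̄_m) = -18.0688  ⇒  Cov = -18.0688 / 7 = -2.5813
Σ(R_m − R̄_m)² = 131.5188  ⇒  Var(R_m) = 131.5188 / 7 = 18.7884
β = Cov / Var(R_m) = -2.5813 / 18.7884 = -0.1374
MRP = 8.72% − 0.84% = 7.88%
E(R) = R_f + β × MRP = 0.84% + -0.1374 × 7.88% = -0.24%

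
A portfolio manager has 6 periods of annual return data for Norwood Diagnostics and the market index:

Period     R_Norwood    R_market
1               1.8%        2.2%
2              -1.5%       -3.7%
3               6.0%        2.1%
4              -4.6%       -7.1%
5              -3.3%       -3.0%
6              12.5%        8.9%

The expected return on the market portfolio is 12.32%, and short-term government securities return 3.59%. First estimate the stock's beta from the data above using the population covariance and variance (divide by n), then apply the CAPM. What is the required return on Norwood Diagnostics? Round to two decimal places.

13.16%

Mean R_i = (1.8 − 1.5 + 6.0 − 4.6 − 3.3 + 12.5) / 6 = 1.8167%
Mean R_m = (2.2 − 3.7 + 2.1 − 7.1 − 3.0 + 8.9) / 6 = -0.1000%
Σ(R_i − R̄_i)(R_m − R̄_m) = 177.0100  ⇒  Cov = 177.0100 / 6 = 29.5017
Σ(R_m − R̄_m)² = 161.5000  ⇒  Var(R_m) = 161.5000 / 6 = 26.9167
β = Cov / Var(R_m) = 29.5017 / 26.9167 = 1.0960
MRP = 12.32% − 3.59% = 8.73%
E(R) = R_f + β × MRP = 3.59% + 1.0960 × 8.73% = 13.16%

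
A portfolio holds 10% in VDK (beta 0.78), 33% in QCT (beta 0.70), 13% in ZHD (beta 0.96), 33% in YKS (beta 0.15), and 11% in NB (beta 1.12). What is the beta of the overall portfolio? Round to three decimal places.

0.607

β_P = Σ w_i β_i = 0.10×0.78 + 0.33×0.70 + 0.13×0.96 + 0.33×0.15 + 0.11×1.12 = 0.6065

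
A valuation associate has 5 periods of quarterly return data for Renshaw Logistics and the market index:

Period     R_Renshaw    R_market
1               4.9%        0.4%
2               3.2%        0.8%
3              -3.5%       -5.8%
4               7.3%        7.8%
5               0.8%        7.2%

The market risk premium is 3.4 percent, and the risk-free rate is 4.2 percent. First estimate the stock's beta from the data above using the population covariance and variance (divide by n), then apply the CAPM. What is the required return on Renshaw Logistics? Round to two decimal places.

Mean R_i = (4.9 + 3.2 − 3.5 + 7.3 + 0.8) / 5 = 2.5400%
Mean R_m = (0.4 + 0.8 − 5.8 + 7.8 + 7.2) / 5 = 2.0800%
Σ(R_i − R̄_i)(R_m − R̄_m) = 61.1040  ⇒  Cov = 61.1040 / 5 = 12.2208
Σ(R_m − R̄_m)² = 125.4880  ⇒  Var(R_m) = 125.4880 / 5 = 25.0976
β = Cov / Var(R_m) = 12.2208 / 25.0976 = 0.4869
E(R) = R_f + β × MRP = 4.2% + 0.4869 × 3.4% = 5.86%

5.86%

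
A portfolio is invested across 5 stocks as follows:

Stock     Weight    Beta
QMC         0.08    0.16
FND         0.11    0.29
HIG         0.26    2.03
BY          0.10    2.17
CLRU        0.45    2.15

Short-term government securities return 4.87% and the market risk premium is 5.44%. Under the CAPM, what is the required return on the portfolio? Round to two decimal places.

14.43%

β_P = Σ w_i β_i = 0.08×0.16 + 0.11×0.29 + 0.26×2.03 + 0.10×2.17 + 0.45×2.15 = 1.7570
E(R_P) = R_f + β_P × MRP = 4.87% + 1.7570 × 5.44% = 14.43%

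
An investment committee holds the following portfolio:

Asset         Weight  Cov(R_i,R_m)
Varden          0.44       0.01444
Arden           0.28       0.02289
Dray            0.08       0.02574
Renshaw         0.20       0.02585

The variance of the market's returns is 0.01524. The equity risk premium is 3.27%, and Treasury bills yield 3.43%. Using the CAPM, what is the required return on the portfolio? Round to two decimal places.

7.72%

β_Varden = 0.01444 / 0.01524 = 0.9475
β_Arden = 0.02289 / 0.01524 = 1.5020
β_Dray = 0.02574 / 0.01524 = 1.6890
β_Renshaw = 0.02585 / 0.01524 = 1.6962
β_P = Σ w_i β_i = 0.44×0.9475 + 0.28×1.5020 + 0.08×1.6890 + 0.20×1.6962 = 1.3118
E(R_P) = R_f + β_P × MRP = 3.43% + 1.3118 × 3.27% = 7.72%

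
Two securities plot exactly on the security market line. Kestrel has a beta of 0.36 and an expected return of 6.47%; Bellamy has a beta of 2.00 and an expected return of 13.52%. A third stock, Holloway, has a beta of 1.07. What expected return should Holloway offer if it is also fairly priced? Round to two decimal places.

9.52%

MRP (SML slope) = (13.52% − 6.47%) / (2.00 − 0.36) = 7.05% / 1.64 = 4.2988%
R_f (intercept) = 6.47% − 0.36 × 4.2988% = 4.9224%
E(R_Holloway) = R_f + β × MRP = 4.9224% + 1.07 × 4.2988% = 9.52%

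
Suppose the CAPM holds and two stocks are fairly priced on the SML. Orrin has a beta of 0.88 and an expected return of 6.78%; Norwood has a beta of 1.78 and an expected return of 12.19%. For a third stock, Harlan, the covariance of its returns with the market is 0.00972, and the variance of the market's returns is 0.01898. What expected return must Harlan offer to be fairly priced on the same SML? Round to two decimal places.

MRP = (12.19% − 6.78%) / (1.78 − 0.88) = 6.0111%
R_f = 6.78% − 0.88 × 6.0111% = 1.4902%
β_Harlan = Cov / Var(R_m) = 0.00972 / 0.01898 = 0.5121
E(R_Harlan) = R_f + β × MRP = 1.4902% + 0.5121 × 6.0111% = 4.57%

4.57%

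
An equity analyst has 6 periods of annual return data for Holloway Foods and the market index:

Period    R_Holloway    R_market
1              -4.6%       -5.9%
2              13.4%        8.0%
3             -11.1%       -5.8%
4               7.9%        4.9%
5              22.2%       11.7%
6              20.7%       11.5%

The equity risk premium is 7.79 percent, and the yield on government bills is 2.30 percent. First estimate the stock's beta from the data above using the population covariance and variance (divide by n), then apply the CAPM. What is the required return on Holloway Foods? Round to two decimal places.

Mean R_i = (-4.6 + 13.4 − 11.1 + 7.9 + 22.2 + 20.7) / 6 = 8.0833%
Mean R_m = (-5.9 + 8.0 − 5.8 + 4.9 + 11.7 + 11.5) / 6 = 4.0667%
Σ(R_i − R̄_i)(R_m − R̄_m) = 537.9867  ⇒  Cov = 537.9867 / 6 = 89.6645
Σ(R_m − R̄_m)² = 326.3733  ⇒  Var(R_m) = 326.3733 / 6 = 54.3956
β = Cov / Var(R_m) = 89.6645 / 54.3956 = 1.6484
E(R) = R_f + β × MRP = 2.30% + 1.6484 × 7.79% = 15.14%

15.14%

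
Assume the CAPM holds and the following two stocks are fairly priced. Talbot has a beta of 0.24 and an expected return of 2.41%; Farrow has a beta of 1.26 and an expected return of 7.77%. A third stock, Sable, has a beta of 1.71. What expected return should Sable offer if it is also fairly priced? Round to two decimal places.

MRP (SML slope) = (7.77% − 2.41%) / (1.26 − 0.24) = 5.36% / 1.02 = 5.2549%
R_f (intercept) = 2.41% − 0.24 × 5.2549% = 1.1488%
E(R_Sable) = R_f + β × MRP = 1.1488% + 1.71 × 5.2549% = 10.13%

10.13%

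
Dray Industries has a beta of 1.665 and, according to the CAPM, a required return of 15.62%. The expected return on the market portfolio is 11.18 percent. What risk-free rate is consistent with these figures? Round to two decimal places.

4.50%

E(R) = R_f + β(E(R_m) − R_f) = R_f(1 − β) + β·E(R_m)
15.62% = R_f × (1 − 1.665) + 1.665 × 11.18%
15.62% = R_f × -0.665 + 18.61470%
R_f = (15.62% − 18.61470%) / -0.665 = 4.50%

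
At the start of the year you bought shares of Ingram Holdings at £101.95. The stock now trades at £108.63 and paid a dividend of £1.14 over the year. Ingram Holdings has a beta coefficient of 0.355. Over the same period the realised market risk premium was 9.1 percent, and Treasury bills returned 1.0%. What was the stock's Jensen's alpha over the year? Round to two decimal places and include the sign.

+3.44%

Realised HPR = (P1 + D1 − P0) / P0 = (108.63 + 1.14 − 101.95) / 101.95 = 7.82 / 101.95 = 7.6704%
CAPM required = R_f + β·MRP = 1.0% + 0.355 × 9.1% = 4.2305%
α = realised − required = 7.6704% − 4.2305% = +3.44%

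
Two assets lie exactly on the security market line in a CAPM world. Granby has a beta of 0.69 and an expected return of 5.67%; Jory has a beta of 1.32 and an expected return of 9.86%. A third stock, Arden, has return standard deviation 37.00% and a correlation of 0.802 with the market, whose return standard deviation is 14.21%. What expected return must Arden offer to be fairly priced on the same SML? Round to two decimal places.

14.97%

MRP = (9.86% − 5.67%) / (1.32 − 0.69) = 6.6508%
R_f = 5.67% − 0.69 × 6.6508% = 1.0809%
β_Arden = ρ·σ_i/σ_m = 0.802 × 37.00 / 14.21 = 2.0882
E(R_Arden) = R_f + β × MRP = 1.0809% + 2.0882 × 6.6508% = 14.97%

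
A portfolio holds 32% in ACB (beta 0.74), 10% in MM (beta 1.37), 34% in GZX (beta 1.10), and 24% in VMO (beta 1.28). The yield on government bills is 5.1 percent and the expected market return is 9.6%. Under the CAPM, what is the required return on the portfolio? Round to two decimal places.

β_P = Σ w_i β_i = 0.32×0.74 + 0.10×1.37 + 0.34×1.10 + 0.24×1.28 = 1.0550
MRP = 9.6% − 5.1% = 4.50%
E(R_P) = R_f + β_P × MRP = 5.1% + 1.0550 × 4.5% = 9.85%

9.85%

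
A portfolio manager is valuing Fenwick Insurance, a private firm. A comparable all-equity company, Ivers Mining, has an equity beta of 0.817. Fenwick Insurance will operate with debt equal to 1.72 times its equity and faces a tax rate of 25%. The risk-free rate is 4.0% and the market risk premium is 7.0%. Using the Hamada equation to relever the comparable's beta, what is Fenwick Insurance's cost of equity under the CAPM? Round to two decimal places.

β_L = β_U × [1 + (1 − t)(D/E)] = 0.817 × [1 + (1 − 0.25) × 1.72]
    = 0.817 × [1 + 0.75 × 1.72] = 0.817 × 2.2900 = 1.8709
E(R) = R_f + β_L × MRP = 4.0% + 1.8709 × 7.0% = 17.10%

17.10%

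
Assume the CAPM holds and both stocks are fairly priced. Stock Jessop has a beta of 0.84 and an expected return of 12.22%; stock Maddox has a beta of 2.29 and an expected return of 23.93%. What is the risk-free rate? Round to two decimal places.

Both satisfy E(R) = R_f + β·MRP, so the slope of the SML is
MRP = (23.93% − 12.22%) / (2.29 − 0.84) = 11.71% / 1.45 = 8.0759%
R_f = E(R_Jessop) − β_Jessop·MRP = 12.22% − 0.84 × 8.0759% = 5.4362%

5.44%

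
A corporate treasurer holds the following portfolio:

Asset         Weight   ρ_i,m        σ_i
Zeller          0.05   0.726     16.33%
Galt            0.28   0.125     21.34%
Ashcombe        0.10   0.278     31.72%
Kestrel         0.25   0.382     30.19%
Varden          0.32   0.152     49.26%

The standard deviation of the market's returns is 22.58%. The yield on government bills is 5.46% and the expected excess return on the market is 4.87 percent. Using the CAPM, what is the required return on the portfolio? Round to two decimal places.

7.08%

β_Zeller = 0.726 × 16.33% / 22.58% = 0.5250
β_Galt = 0.125 × 21.34% / 22.58% = 0.1181
β_Ashcombe = 0.278 × 31.72% / 22.58% = 0.3905
β_Kestrel = 0.382 × 30.19% / 22.58% = 0.5107
β_Varden = 0.152 × 49.26% / 22.58% = 0.3316
β_P = Σ w_i β_i = 0.05×0.5250 + 0.28×0.1181 + 0.10×0.3905 + 0.25×0.5107 + 0.32×0.3316 = 0.3322
E(R_P) = R_f + β_P × MRP = 5.46% + 0.3322 × 4.87% = 7.08%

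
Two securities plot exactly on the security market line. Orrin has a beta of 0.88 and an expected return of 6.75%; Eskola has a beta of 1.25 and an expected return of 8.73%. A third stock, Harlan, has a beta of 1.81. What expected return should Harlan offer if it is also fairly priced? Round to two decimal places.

MRP (SML slope) = (8.73% − 6.75%) / (1.25 − 0.88) = 1.98% / 0.37 = 5.3514%
R_f (intercept) = 6.75% − 0.88 × 5.3514% = 2.0408%
E(R_Harlan) = R_f + β × MRP = 2.0408% + 1.81 × 5.3514% = 11.73%

11.73%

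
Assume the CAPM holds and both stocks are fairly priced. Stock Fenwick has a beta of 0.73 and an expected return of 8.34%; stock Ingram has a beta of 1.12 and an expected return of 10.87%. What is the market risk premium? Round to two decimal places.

6.49%

Both satisfy E(R) = R_f + β·MRP, so the slope of the SML is
MRP = (10.87% − 8.34%) / (1.12 − 0.73) = 2.53% / 0.39 = 6.4872%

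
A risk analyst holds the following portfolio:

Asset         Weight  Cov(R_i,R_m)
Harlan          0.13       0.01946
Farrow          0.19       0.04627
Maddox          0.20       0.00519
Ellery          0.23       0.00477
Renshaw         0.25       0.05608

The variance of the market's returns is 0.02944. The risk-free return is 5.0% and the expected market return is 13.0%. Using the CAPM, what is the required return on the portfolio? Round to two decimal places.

12.47%

β_Harlan = 0.01946 / 0.02944 = 0.6610
β_Farrow = 0.04627 / 0.02944 = 1.5717
β_Maddox = 0.00519 / 0.02944 = 0.1763
β_Ellery = 0.00477 / 0.02944 = 0.1620
β_Renshaw = 0.05608 / 0.02944 = 1.9049
β_P = Σ w_i β_i = 0.13×0.6610 + 0.19×1.5717 + 0.20×0.1763 + 0.23×0.1620 + 0.25×1.9049 = 0.9333
MRP = 13.0% − 5.0% = 8.00%
E(R_P) = R_f + β_P × MRP = 5.0% + 0.9333 × 8.0% = 12.47%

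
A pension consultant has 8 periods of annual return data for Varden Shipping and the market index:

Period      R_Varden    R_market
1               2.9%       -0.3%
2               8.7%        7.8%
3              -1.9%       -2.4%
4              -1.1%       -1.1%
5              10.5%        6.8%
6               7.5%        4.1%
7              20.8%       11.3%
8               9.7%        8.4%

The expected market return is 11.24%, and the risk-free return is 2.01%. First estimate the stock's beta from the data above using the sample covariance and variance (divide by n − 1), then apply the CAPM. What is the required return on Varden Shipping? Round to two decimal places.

14.58%

Mean R_i = (2.9 + 8.7 − 1.9 − 1.1 + 10.5 + 7.5 + 20.8 + 9.7) / 8 = 7.1375%
Mean R_m = (-0.3 + 7.8 − 2.4 − 1.1 + 6.8 + 4.1 + 11.3 + 8.4) / 8 = 4.3250%
Σ(R_i − R̄_i)(R_m − R̄_m) = 244.4725  ⇒  Cov = 244.4725 / 7 = 34.9246
Σ(R_m − R̄_m)² = 179.5550  ⇒  Var(R_m) = 179.5550 / 7 = 25.6507
β = Cov / Var(R_m) = 34.9246 / 25.6507 = 1.3615
MRP = 11.24% − 2.01% = 9.23%
E(R) = R_f + β × MRP = 2.01% + 1.3615 × 9.23% = 14.58%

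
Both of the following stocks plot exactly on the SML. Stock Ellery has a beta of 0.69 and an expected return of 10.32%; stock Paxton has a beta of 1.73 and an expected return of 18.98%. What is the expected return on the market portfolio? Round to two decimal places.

12.90%

Both satisfy E(R) = R_f + β·MRP, so the slope of the SML is
MRP = (18.98% − 10.32%) / (1.73 − 0.69) = 8.66% / 1.04 = 8.3269%
R_f = E(R_Ellery) − β_Ellery·MRP = 10.32% − 0.69 × 8.3269% = 4.5744%
E(R_m) = R_f + MRP = 4.5744% + 8.3269% = 12.90%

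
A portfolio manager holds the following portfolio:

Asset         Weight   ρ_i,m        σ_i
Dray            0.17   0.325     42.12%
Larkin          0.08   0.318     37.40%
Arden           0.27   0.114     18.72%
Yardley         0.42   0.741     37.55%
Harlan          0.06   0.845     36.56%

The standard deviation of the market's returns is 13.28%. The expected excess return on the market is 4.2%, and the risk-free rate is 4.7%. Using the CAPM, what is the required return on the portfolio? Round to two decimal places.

10.20%

β_Dray = 0.325 × 42.12% / 13.28% = 1.0308
β_Larkin = 0.318 × 37.40% / 13.28% = 0.8956
β_Arden = 0.114 × 18.72% / 13.28% = 0.1607
β_Yardley = 0.741 × 37.55% / 13.28% = 2.0952
β_Harlan = 0.845 × 36.56% / 13.28% = 2.3263
β_P = Σ w_i β_i = 0.17×1.0308 + 0.08×0.8956 + 0.27×0.1607 + 0.42×2.0952 + 0.06×2.3263 = 1.3098
E(R_P) = R_f + β_P × MRP = 4.7% + 1.3098 × 4.2% = 10.20%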